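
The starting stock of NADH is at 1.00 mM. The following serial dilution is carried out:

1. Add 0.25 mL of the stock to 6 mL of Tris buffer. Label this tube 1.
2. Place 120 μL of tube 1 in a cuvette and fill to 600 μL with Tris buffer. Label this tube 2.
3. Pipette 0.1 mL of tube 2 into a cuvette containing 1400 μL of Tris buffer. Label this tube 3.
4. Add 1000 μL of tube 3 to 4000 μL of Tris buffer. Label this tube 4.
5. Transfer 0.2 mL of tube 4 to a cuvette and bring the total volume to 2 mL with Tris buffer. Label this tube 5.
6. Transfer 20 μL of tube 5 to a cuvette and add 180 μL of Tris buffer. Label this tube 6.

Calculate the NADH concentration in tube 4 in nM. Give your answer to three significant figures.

Step 1: 0.25 mL + 6 mL = 6.25 mL total → factor 6.25/0.25 = 25
Step 2: 120 μL brought to 600 μL → factor 600/120 = 5
Step 3: 0.1 mL + 1400 μL = 1.5 mL total → factor 1.5/0.1 = 15
Step 4: 1000 μL + 4000 μL = 5000 μL total → factor 5000/1000 = 5
Dilution factor through tube 4 = 25 × 5 × 15 × 5 = 9375
[tube 4] = 1.00 mM / 9375 = 0.0001067 mM = 107 nM

107 nM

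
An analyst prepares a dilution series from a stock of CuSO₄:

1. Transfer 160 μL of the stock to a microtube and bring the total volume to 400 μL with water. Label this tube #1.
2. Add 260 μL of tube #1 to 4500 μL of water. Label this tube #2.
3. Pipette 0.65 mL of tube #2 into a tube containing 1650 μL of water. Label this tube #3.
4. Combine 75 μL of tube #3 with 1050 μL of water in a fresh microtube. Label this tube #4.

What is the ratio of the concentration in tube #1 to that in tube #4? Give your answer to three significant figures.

972

Step 1: 160 μL brought to 400 μL → factor 400/160 = 2.5
Step 2: 260 μL + 4500 μL = 4760 μL total → factor 4760/260 = 18.308
Step 3: 0.65 mL + 1650 μL = 2.3 mL total → factor 2.3/0.65 = 3.5385
Step 4: 75 μL + 1050 μL = 1125 μL total → factor 1125/75 = 15
Dilution factor to tube #1 = 2.5; to tube #4 = 2429.3
[tube #1]/[tube #4] = (factor to tube #4)/(factor to tube #1) = 2429.3/2.5 = 972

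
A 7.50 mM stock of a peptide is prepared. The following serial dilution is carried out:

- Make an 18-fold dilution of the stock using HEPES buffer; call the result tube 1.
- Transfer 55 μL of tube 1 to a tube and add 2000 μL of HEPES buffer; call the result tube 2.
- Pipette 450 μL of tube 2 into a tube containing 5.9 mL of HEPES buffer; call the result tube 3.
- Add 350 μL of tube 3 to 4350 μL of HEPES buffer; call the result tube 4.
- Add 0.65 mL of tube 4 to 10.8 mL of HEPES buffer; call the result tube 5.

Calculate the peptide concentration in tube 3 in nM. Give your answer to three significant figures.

790 nM

Step 1: 18-fold → factor 18
Step 2: 55 μL + 2000 μL = 2055 μL total → factor 2055/55 = 37.364
Step 3: 450 μL + 5.9 mL = 6350 μL total → factor 6350/450 = 14.111
Dilution factor through tube 3 = 18 × 37.364 × 14.111 = 9490.4
[tube 3] = 7.50 mM / 9490.4 = 0.0007903 mM = 790 nM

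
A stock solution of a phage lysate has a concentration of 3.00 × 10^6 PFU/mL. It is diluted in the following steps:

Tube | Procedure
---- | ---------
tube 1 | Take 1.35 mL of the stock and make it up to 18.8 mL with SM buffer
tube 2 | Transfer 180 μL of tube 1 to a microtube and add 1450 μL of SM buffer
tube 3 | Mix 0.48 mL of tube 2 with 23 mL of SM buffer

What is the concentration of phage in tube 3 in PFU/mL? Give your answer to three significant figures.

Step 1: 1.35 mL brought to 18.8 mL → factor 18.8/1.35 = 13.926
Step 2: 180 μL + 1450 μL = 1630 μL total → factor 1630/180 = 9.0556
Step 3: 0.48 mL + 23 mL = 23.48 mL total → factor 23.48/0.48 = 48.917
Overall dilution factor = 13.926 × 9.0556 × 48.917 = 6168.7
Final = 3.00 × 10^6 PFU/mL / 6168.7 = 486 PFU/mL

486 PFU/mL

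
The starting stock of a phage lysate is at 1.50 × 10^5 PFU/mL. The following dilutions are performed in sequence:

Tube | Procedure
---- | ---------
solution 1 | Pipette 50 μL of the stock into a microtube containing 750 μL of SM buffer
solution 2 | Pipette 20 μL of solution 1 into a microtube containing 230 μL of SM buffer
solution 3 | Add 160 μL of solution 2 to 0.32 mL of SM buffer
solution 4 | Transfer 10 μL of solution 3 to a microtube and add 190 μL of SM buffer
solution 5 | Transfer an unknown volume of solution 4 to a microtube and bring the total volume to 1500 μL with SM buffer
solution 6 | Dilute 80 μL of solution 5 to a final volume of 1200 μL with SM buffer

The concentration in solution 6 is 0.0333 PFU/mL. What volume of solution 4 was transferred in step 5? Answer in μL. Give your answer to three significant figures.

59.9 μL

Step 1: 50 μL + 750 μL = 800 μL total → factor 800/50 = 16
Step 2: 20 μL + 230 μL = 250 μL total → factor 250/20 = 12.5
Step 3: 160 μL + 0.32 mL = 480 μL total → factor 480/160 = 3
Step 4: 10 μL + 190 μL = 200 μL total → factor 200/10 = 20
Step 5: v brought to 1500 μL → factor = 1500 μL/v
Step 6: 80 μL brought to 1200 μL → factor 1200/80 = 15
Product of known-step factors = 1.8 × 10^5
Overall factor = 1.50 × 10^5 PFU/mL / (0.0333 PFU/mL) = 4.5045 × 10^6
Step-5 factor = 4.5045 × 10^6 / 1.8 × 10^5 = 25.025
v = 1500 μL / 25.025 = 59.9 μL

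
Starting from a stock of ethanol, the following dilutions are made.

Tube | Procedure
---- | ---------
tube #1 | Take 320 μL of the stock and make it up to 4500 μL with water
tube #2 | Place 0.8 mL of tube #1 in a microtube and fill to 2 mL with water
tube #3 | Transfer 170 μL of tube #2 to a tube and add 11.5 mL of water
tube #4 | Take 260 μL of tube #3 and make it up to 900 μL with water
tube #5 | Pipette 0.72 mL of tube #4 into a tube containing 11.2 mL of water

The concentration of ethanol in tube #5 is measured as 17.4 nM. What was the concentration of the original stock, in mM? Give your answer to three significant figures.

2.41 mM

Step 1: 320 μL brought to 4500 μL → factor 4500/320 = 14.062
Step 2: 0.8 mL brought to 2 mL → factor 2/0.8 = 2.5
Step 3: 170 μL + 11.5 mL = 11670 μL total → factor 11670/170 = 68.647
Step 4: 260 μL brought to 900 μL → factor 900/260 = 3.4615
Step 5: 0.72 mL + 11.2 mL = 11.92 mL total → factor 11.92/0.72 = 16.556
Overall dilution factor = 14.062 × 2.5 × 68.647 × 3.4615 × 16.556 = 1.383 × 10^5
Stock = 17.4 nM × 1.383 × 10^5 = 2.407 × 10^6 nM = 2.41 mM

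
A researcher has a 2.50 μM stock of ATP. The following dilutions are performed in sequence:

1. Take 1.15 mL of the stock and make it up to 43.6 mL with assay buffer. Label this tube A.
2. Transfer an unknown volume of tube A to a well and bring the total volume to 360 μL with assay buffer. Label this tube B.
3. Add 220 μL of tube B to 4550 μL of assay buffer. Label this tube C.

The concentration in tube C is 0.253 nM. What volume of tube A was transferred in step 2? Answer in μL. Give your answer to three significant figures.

Step 1: 1.15 mL brought to 43.6 mL → factor 43.6/1.15 = 37.913
Step 2: v brought to 360 μL → factor = 360 μL/v
Step 3: 220 μL + 4550 μL = 4770 μL total → factor 4770/220 = 21.682
Product of known-step factors = 822.02
Overall factor = 2.50 μM / (0.253 nM) = 9881.4
Step-2 factor = 9881.4 / 822.02 = 12.021
v = 360 μL / 12.021 = 29.9 μL

29.9 μL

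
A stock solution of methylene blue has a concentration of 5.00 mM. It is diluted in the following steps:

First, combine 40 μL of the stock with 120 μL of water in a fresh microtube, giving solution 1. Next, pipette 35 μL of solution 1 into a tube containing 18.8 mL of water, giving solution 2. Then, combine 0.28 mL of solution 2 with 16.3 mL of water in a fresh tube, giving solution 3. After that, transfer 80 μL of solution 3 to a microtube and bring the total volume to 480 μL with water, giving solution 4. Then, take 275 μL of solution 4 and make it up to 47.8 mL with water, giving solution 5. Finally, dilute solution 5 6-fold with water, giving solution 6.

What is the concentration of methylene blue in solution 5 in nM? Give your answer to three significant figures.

0.0376 nM

Step 1: 40 μL + 120 μL = 160 μL total → factor 160/40 = 4
Step 2: 35 μL + 18.8 mL = 18835 μL total → factor 18835/35 = 538.14
Step 3: 0.28 mL + 16.3 mL = 16.58 mL total → factor 16.58/0.28 = 59.214
Step 4: 80 μL brought to 480 μL → factor 480/80 = 6
Step 5: 275 μL brought to 47.8 mL → factor 47800/275 = 173.82
Dilution factor through solution 5 = 4 × 538.14 × 59.214 × 6 × 173.82 = 1.3293 × 10^8
[solution 5] = 5.00 mM / 1.3293 × 10^8 = 3.761 × 10^-8 mM = 0.0376 nM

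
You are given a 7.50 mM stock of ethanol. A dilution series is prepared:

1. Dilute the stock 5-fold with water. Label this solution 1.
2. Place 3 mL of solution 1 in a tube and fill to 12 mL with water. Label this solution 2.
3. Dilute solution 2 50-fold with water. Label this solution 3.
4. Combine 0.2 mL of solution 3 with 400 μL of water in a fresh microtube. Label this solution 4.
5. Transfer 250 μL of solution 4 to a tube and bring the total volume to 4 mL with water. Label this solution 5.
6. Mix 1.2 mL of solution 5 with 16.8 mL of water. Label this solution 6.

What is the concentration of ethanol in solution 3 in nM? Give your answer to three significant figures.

7.50 × 10^3 nM

Step 1: 5-fold → factor 5
Step 2: 3 mL brought to 12 mL → factor 12/3 = 4
Step 3: 50-fold → factor 50
Dilution factor through solution 3 = 5 × 4 × 50 = 1000
[solution 3] = 7.50 mM / 1000 = 0.007500 mM = 7.50 × 10^3 nM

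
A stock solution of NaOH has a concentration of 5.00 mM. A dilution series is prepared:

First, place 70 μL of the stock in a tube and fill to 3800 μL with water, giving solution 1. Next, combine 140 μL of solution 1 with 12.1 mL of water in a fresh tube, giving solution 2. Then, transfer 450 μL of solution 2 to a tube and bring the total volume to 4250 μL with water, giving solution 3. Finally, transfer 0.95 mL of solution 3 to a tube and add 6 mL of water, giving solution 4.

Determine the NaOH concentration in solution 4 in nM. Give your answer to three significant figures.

Step 1: 70 μL brought to 3800 μL → factor 3800/70 = 54.286
Step 2: 140 μL + 12.1 mL = 12240 μL total → factor 12240/140 = 87.429
Step 3: 450 μL brought to 4250 μL → factor 4250/450 = 9.4444
Step 4: 0.95 mL + 6 mL = 6.95 mL total → factor 6.95/0.95 = 7.3158
Overall dilution factor = 54.286 × 87.429 × 9.4444 × 7.3158 = 3.2793 × 10^5
Final = 5.00 mM / 3.2793 × 10^5 = 1.525 × 10^-5 mM = 15.2 nM

15.2 nM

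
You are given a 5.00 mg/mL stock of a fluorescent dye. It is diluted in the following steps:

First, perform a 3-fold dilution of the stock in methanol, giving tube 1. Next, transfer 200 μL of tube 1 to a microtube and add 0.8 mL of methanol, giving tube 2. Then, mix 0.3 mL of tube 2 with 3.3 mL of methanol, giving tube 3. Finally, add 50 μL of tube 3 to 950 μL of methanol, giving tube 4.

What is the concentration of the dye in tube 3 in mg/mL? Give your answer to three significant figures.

Step 1: 3-fold → factor 3
Step 2: 200 μL + 0.8 mL = 1000 μL total → factor 1000/200 = 5
Step 3: 0.3 mL + 3.3 mL = 3.6 mL total → factor 3.6/0.3 = 12
Dilution factor through tube 3 = 3 × 5 × 12 = 180
[tube 3] = 5.00 mg/mL / 180 = 0.0278 mg/mL

0.0278 mg/mL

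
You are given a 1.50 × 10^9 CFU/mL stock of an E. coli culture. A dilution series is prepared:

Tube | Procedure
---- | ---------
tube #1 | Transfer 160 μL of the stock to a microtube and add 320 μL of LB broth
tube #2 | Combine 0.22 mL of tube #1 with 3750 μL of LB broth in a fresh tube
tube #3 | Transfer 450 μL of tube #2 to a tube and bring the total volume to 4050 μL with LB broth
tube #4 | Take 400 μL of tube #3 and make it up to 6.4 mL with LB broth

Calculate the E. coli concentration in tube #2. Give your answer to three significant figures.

2.77 × 10^7 CFU/mL

Step 1: 160 μL + 320 μL = 480 μL total → factor 480/160 = 3
Step 2: 0.22 mL + 3750 μL = 3.97 mL total → factor 3.97/0.22 = 18.045
Dilution factor through tube #2 = 3 × 18.045 = 54.136
[tube #2] = 1.50 × 10^9 CFU/mL / 54.136 = 2.77 × 10^7 CFU/mL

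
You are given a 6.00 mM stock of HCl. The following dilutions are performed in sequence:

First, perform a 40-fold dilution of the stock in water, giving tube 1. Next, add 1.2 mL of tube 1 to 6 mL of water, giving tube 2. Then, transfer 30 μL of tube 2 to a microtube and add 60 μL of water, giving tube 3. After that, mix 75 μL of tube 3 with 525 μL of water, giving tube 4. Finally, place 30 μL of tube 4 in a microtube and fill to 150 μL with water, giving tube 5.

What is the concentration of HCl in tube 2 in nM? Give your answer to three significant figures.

2.50 × 10^4 nM

Step 1: 40-fold → factor 40
Step 2: 1.2 mL + 6 mL = 7.2 mL total → factor 7.2/1.2 = 6
Dilution factor through tube 2 = 40 × 6 = 240
[tube 2] = 6.00 mM / 240 = 0.02500 mM = 2.50 × 10^4 nM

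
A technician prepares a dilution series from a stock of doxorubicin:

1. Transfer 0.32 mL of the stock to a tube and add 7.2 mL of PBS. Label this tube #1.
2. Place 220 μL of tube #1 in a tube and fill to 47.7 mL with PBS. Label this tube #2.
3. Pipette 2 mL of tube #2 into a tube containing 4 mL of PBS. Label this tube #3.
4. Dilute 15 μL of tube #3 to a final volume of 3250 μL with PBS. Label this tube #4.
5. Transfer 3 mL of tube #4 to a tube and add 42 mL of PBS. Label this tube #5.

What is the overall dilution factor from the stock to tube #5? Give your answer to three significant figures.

4.97 × 10^7

Step 1: 0.32 mL + 7.2 mL = 7.52 mL total → factor 7.52/0.32 = 23.5
Step 2: 220 μL brought to 47.7 mL → factor 47700/220 = 216.82
Step 3: 2 mL + 4 mL = 6 mL total → factor 6/2 = 3
Step 4: 15 μL brought to 3250 μL → factor 3250/15 = 216.67
Step 5: 3 mL + 42 mL = 45 mL total → factor 45/3 = 15
Overall dilution factor = 23.5 × 216.82 × 3 × 216.67 × 15 = 4.9678 × 10^7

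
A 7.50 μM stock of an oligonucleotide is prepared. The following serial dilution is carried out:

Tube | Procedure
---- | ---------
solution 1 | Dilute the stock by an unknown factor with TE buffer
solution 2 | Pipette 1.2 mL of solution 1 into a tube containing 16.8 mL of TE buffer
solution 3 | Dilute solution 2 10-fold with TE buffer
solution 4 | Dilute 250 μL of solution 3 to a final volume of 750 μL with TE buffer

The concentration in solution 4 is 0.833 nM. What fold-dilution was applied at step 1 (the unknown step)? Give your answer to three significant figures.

20.0-fold

Step 1: unknown factor x
Step 2: 1.2 mL + 16.8 mL = 18 mL total → factor 18/1.2 = 15
Step 3: 10-fold → factor 10
Step 4: 250 μL brought to 750 μL → factor 750/250 = 3
Product of known-step factors = 450
Overall factor = 7.50 μM / (0.833 nM) = 9003.6
x = 9003.6 / 450 = 20.0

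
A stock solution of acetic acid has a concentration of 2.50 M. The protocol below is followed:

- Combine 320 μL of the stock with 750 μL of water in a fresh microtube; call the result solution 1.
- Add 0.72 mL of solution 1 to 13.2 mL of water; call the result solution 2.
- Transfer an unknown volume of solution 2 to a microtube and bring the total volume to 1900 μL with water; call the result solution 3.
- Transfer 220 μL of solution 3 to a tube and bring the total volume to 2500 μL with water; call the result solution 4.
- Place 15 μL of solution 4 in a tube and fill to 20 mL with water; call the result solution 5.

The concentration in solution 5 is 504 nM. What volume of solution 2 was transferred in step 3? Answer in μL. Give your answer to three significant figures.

Step 1: 320 μL + 750 μL = 1070 μL total → factor 1070/320 = 3.3438
Step 2: 0.72 mL + 13.2 mL = 13.92 mL total → factor 13.92/0.72 = 19.333
Step 3: v brought to 1900 μL → factor = 1900 μL/v
Step 4: 220 μL brought to 2500 μL → factor 2500/220 = 11.364
Step 5: 15 μL brought to 20 mL → factor 20000/15 = 1333.3
Product of known-step factors = 9.7948 × 10^5
Overall factor = 2.50 M / (504 nM) = 4.9603 × 10^6
Step-3 factor = 4.9603 × 10^6 / 9.7948 × 10^5 = 5.0642
v = 1900 μL / 5.0642 = 375 μL

375 μL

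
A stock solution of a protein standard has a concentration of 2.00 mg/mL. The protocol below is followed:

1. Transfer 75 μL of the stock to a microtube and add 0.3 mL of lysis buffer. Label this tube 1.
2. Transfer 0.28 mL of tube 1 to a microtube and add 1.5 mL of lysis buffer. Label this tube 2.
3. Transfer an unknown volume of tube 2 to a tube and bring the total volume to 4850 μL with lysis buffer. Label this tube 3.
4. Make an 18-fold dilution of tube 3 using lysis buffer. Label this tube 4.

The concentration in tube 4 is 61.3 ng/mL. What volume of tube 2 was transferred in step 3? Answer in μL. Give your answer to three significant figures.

Step 1: 75 μL + 0.3 mL = 375 μL total → factor 375/75 = 5
Step 2: 0.28 mL + 1.5 mL = 1.78 mL total → factor 1.78/0.28 = 6.3571
Step 3: v brought to 4850 μL → factor = 4850 μL/v
Step 4: 18-fold → factor 18
Product of known-step factors = 572.14
Overall factor = 2.00 mg/mL / (61.3 ng/mL) = 32626
Step-3 factor = 32626 / 572.14 = 57.025
v = 4850 μL / 57.025 = 85.1 μL

85.1 μL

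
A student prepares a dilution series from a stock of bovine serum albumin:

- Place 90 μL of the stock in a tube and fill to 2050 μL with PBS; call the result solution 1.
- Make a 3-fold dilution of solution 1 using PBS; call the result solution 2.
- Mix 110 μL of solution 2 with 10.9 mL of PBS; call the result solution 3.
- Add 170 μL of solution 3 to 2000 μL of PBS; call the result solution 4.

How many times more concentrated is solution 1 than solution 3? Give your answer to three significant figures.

300

Step 1: 90 μL brought to 2050 μL → factor 2050/90 = 22.778
Step 2: 3-fold → factor 3
Step 3: 110 μL + 10.9 mL = 11010 μL total → factor 11010/110 = 100.09
Dilution factor to solution 1 = 22.778; to solution 3 = 6839.5
[solution 1]/[solution 3] = (factor to solution 3)/(factor to solution 1) = 6839.5/22.778 = 300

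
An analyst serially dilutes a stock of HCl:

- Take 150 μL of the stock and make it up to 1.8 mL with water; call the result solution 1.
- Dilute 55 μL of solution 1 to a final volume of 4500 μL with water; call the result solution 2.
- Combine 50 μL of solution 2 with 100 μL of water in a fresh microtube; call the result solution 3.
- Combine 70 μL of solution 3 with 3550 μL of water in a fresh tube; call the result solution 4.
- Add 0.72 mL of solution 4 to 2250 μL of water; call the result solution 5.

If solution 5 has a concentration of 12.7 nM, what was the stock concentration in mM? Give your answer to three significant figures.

7.98 mM

Step 1: 150 μL brought to 1.8 mL → factor 1800/150 = 12
Step 2: 55 μL brought to 4500 μL → factor 4500/55 = 81.818
Step 3: 50 μL + 100 μL = 150 μL total → factor 150/50 = 3
Step 4: 70 μL + 3550 μL = 3620 μL total → factor 3620/70 = 51.714
Step 5: 0.72 mL + 2250 μL = 2.97 mL total → factor 2.97/0.72 = 4.125
Overall dilution factor = 12 × 81.818 × 3 × 51.714 × 4.125 = 6.2833 × 10^5
Stock = 12.7 nM × 6.2833 × 10^5 = 7.980 × 10^6 nM = 7.98 mM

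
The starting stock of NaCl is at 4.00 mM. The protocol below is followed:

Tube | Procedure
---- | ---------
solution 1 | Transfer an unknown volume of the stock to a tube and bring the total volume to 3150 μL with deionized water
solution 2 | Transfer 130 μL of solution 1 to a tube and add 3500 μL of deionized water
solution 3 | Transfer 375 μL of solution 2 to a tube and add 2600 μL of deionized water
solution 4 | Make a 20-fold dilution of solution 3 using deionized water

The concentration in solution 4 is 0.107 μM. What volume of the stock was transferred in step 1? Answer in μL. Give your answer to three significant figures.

Step 1: v brought to 3150 μL → factor = 3150 μL/v
Step 2: 130 μL + 3500 μL = 3630 μL total → factor 3630/130 = 27.923
Step 3: 375 μL + 2600 μL = 2975 μL total → factor 2975/375 = 7.9333
Step 4: 20-fold → factor 20
Product of known-step factors = 4430.5
Overall factor = 4.00 mM / (0.107 μM) = 37383
Step-1 factor = 37383 / 4430.5 = 8.4378
v = 3150 μL / 8.4378 = 373 μL

373 μL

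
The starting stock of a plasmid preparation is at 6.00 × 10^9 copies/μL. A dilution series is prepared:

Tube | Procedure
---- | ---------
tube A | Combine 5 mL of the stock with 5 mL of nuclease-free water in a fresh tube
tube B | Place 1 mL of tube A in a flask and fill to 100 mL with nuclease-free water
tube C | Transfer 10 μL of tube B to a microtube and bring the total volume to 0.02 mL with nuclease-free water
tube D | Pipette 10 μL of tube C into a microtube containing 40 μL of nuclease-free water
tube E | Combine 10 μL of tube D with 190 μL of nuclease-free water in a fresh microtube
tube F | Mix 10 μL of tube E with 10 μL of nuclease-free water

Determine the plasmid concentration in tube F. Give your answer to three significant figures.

Step 1: 5 mL + 5 mL = 10 mL total → factor 10/5 = 2
Step 2: 1 mL brought to 100 mL → factor 100/1 = 100
Step 3: 10 μL brought to 0.02 mL → factor 20/10 = 2
Step 4: 10 μL + 40 μL = 50 μL total → factor 50/10 = 5
Step 5: 10 μL + 190 μL = 200 μL total → factor 200/10 = 20
Step 6: 10 μL + 10 μL = 20 μL total → factor 20/10 = 2
Overall dilution factor = 2 × 100 × 2 × 5 × 20 × 2 = 80000
Final = 6.00 × 10^9 copies/μL / 80000 = 7.50 × 10^4 copies/μL

7.50 × 10^4 copies/μL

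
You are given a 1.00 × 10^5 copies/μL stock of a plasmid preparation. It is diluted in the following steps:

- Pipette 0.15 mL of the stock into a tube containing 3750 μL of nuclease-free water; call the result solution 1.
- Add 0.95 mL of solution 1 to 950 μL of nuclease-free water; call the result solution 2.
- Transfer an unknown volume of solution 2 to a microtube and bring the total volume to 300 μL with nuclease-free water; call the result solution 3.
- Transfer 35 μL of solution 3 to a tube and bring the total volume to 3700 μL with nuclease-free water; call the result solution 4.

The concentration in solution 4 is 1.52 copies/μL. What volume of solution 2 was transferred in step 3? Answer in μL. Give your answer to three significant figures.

25.1 μL

Step 1: 0.15 mL + 3750 μL = 3.9 mL total → factor 3.9/0.15 = 26
Step 2: 0.95 mL + 950 μL = 1.9 mL total → factor 1.9/0.95 = 2
Step 3: v brought to 300 μL → factor = 300 μL/v
Step 4: 35 μL brought to 3700 μL → factor 3700/35 = 105.71
Product of known-step factors = 5497.1
Overall factor = 1.00 × 10^5 copies/μL / (1.52 copies/μL) = 65789
Step-3 factor = 65789 / 5497.1 = 11.968
v = 300 μL / 11.968 = 25.1 μL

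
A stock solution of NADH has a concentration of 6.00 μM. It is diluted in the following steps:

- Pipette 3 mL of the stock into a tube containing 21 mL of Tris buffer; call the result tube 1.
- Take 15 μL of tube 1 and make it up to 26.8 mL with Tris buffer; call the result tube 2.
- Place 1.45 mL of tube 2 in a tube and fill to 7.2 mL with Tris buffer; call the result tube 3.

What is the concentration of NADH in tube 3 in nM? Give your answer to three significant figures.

Step 1: 3 mL + 21 mL = 24 mL total → factor 24/3 = 8
Step 2: 15 μL brought to 26.8 mL → factor 26800/15 = 1786.7
Step 3: 1.45 mL brought to 7.2 mL → factor 7.2/1.45 = 4.9655
Overall dilution factor = 8 × 1786.7 × 4.9655 = 70974
Final = 6.00 μM / 70974 = 8.454 × 10^-5 μM = 0.0845 nM

0.0845 nM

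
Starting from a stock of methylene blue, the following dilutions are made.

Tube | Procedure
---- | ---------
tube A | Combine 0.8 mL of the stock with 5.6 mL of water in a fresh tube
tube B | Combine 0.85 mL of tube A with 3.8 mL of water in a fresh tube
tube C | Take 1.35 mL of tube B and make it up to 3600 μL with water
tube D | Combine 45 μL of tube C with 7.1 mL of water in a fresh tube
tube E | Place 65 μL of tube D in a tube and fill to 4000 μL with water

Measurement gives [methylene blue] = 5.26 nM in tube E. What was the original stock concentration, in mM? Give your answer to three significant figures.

6.00 mM

Step 1: 0.8 mL + 5.6 mL = 6.4 mL total → factor 6.4/0.8 = 8
Step 2: 0.85 mL + 3.8 mL = 4.65 mL total → factor 4.65/0.85 = 5.4706
Step 3: 1.35 mL brought to 3600 μL → factor 3.6/1.35 = 2.6667
Step 4: 45 μL + 7.1 mL = 7145 μL total → factor 7145/45 = 158.78
Step 5: 65 μL brought to 4000 μL → factor 4000/65 = 61.538
Overall dilution factor = 8 × 5.4706 × 2.6667 × 158.78 × 61.538 = 1.1403 × 10^6
Stock = 5.26 nM × 1.1403 × 10^6 = 5.998 × 10^6 nM = 6.00 mM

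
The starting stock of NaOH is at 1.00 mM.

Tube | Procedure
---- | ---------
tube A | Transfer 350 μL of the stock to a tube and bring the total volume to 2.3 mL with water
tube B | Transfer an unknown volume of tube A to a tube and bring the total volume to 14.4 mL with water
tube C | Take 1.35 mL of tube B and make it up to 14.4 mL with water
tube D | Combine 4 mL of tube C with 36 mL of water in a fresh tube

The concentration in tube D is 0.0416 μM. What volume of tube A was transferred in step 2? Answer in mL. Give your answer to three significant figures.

0.420 mL

Step 1: 350 μL brought to 2.3 mL → factor 2300/350 = 6.5714
Step 2: v brought to 14.4 mL → factor = 14.4 mL/v
Step 3: 1.35 mL brought to 14.4 mL → factor 14.4/1.35 = 10.667
Step 4: 4 mL + 36 mL = 40 mL total → factor 40/4 = 10
Product of known-step factors = 700.95
Overall factor = 1.00 mM / (0.0416 μM) = 24038
Step-2 factor = 24038 / 700.95 = 34.294
v = 14.4 mL / 34.294 = 0.420 mL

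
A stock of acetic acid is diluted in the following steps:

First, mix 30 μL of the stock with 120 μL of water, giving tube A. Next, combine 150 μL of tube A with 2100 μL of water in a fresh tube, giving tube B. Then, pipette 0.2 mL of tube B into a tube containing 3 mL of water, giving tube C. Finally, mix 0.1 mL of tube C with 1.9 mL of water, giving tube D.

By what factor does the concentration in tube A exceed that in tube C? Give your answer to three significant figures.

240

Step 1: 30 μL + 120 μL = 150 μL total → factor 150/30 = 5
Step 2: 150 μL + 2100 μL = 2250 μL total → factor 2250/150 = 15
Step 3: 0.2 mL + 3 mL = 3.2 mL total → factor 3.2/0.2 = 16
Dilution factor to tube A = 5; to tube C = 1200
[tube A]/[tube C] = (factor to tube C)/(factor to tube A) = 1200/5 = 240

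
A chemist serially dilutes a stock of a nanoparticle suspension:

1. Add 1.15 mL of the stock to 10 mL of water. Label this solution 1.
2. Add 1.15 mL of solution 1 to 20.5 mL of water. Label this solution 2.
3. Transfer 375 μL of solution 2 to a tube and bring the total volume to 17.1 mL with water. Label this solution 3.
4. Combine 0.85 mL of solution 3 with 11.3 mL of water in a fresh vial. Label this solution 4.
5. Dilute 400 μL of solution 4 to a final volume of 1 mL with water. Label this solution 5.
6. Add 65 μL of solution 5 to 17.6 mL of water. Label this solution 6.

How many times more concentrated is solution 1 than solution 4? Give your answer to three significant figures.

1.23 × 10^4

Step 1: 1.15 mL + 10 mL = 11.15 mL total → factor 11.15/1.15 = 9.6957
Step 2: 1.15 mL + 20.5 mL = 21.65 mL total → factor 21.65/1.15 = 18.826
Step 3: 375 μL brought to 17.1 mL → factor 17100/375 = 45.6
Step 4: 0.85 mL + 11.3 mL = 12.15 mL total → factor 12.15/0.85 = 14.294
Dilution factor to solution 1 = 9.6957; to solution 4 = 1.1898 × 10^5
[solution 1]/[solution 4] = (factor to solution 4)/(factor to solution 1) = 1.1898 × 10^5/9.6957 = 1.23 × 10^4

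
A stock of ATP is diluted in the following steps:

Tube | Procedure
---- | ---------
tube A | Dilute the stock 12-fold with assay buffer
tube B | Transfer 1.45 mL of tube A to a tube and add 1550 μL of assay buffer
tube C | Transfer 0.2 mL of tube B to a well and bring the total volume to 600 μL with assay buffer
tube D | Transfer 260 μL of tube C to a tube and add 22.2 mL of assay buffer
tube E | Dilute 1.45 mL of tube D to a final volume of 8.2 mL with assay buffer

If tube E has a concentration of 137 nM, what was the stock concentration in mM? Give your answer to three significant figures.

4.98 mM

Step 1: 12-fold → factor 12
Step 2: 1.45 mL + 1550 μL = 3 mL total → factor 3/1.45 = 2.069
Step 3: 0.2 mL brought to 600 μL → factor 0.6/0.2 = 3
Step 4: 260 μL + 22.2 mL = 22460 μL total → factor 22460/260 = 86.385
Step 5: 1.45 mL brought to 8.2 mL → factor 8.2/1.45 = 5.6552
Overall dilution factor = 12 × 2.069 × 3 × 86.385 × 5.6552 = 36386
Stock = 137 nM × 36386 = 4.985 × 10^6 nM = 4.98 mM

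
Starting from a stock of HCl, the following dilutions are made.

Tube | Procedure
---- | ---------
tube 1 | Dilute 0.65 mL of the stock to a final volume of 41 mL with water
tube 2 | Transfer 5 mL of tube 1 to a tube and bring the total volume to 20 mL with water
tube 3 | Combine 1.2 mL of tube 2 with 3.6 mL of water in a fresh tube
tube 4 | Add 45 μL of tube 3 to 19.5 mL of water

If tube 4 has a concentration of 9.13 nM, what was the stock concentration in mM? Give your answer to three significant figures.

Step 1: 0.65 mL brought to 41 mL → factor 41/0.65 = 63.077
Step 2: 5 mL brought to 20 mL → factor 20/5 = 4
Step 3: 1.2 mL + 3.6 mL = 4.8 mL total → factor 4.8/1.2 = 4
Step 4: 45 μL + 19.5 mL = 19545 μL total → factor 19545/45 = 434.33
Overall dilution factor = 63.077 × 4 × 4 × 434.33 = 4.3834 × 10^5
Stock = 9.13 nM × 4.3834 × 10^5 = 4.002 × 10^6 nM = 4.00 mM

4.00 mM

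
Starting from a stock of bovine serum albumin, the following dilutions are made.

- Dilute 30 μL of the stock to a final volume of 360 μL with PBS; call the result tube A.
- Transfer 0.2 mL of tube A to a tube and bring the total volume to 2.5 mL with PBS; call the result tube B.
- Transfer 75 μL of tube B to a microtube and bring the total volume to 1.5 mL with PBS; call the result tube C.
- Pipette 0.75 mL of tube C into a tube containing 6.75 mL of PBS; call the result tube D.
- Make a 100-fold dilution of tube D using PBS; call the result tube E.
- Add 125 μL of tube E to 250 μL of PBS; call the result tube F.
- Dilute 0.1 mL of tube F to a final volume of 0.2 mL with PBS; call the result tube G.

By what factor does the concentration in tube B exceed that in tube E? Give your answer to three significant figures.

2.00 × 10^4

Step 1: 30 μL brought to 360 μL → factor 360/30 = 12
Step 2: 0.2 mL brought to 2.5 mL → factor 2.5/0.2 = 12.5
Step 3: 75 μL brought to 1.5 mL → factor 1500/75 = 20
Step 4: 0.75 mL + 6.75 mL = 7.5 mL total → factor 7.5/0.75 = 10
Step 5: 100-fold → factor 100
Dilution factor to tube B = 150; to tube E = 3 × 10^6
[tube B]/[tube E] = (factor to tube E)/(factor to tube B) = 3 × 10^6/150 = 2.00 × 10^4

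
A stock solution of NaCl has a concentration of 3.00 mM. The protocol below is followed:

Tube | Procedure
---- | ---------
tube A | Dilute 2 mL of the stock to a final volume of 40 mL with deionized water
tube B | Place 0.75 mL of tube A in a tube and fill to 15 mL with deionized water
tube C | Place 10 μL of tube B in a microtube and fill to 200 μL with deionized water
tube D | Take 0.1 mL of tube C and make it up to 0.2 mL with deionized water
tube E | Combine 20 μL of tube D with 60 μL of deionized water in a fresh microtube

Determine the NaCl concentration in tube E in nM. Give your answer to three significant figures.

46.9 nM

Step 1: 2 mL brought to 40 mL → factor 40/2 = 20
Step 2: 0.75 mL brought to 15 mL → factor 15/0.75 = 20
Step 3: 10 μL brought to 200 μL → factor 200/10 = 20
Step 4: 0.1 mL brought to 0.2 mL → factor 0.2/0.1 = 2
Step 5: 20 μL + 60 μL = 80 μL total → factor 80/20 = 4
Overall dilution factor = 20 × 20 × 20 × 2 × 4 = 64000
Final = 3.00 mM / 64000 = 4.688 × 10^-5 mM = 46.9 nM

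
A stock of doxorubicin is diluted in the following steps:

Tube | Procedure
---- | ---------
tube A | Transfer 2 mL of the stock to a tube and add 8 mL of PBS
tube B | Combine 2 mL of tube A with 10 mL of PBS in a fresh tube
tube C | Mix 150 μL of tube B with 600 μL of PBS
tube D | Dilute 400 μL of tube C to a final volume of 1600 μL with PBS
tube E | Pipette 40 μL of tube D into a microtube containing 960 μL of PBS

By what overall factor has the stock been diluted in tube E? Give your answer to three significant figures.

1.50 × 10^4

Step 1: 2 mL + 8 mL = 10 mL total → factor 10/2 = 5
Step 2: 2 mL + 10 mL = 12 mL total → factor 12/2 = 6
Step 3: 150 μL + 600 μL = 750 μL total → factor 750/150 = 5
Step 4: 400 μL brought to 1600 μL → factor 1600/400 = 4
Step 5: 40 μL + 960 μL = 1000 μL total → factor 1000/40 = 25
Overall dilution factor = 5 × 6 × 5 × 4 × 25 = 15000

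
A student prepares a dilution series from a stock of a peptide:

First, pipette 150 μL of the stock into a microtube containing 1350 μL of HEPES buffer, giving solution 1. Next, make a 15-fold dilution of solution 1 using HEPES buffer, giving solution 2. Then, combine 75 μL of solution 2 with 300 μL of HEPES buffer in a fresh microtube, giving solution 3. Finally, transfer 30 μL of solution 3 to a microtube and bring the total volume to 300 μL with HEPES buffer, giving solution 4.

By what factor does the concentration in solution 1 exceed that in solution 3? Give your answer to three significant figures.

75.0

Step 1: 150 μL + 1350 μL = 1500 μL total → factor 1500/150 = 10
Step 2: 15-fold → factor 15
Step 3: 75 μL + 300 μL = 375 μL total → factor 375/75 = 5
Dilution factor to solution 1 = 10; to solution 3 = 750
[solution 1]/[solution 3] = (factor to solution 3)/(factor to solution 1) = 750/10 = 75.0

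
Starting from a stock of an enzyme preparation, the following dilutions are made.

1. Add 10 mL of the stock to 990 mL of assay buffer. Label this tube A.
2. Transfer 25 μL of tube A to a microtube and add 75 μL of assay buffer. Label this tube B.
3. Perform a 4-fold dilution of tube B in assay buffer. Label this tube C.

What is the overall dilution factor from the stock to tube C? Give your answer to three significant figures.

1.60 × 10^3

Step 1: 10 mL + 990 mL = 1000 mL total → factor 1000/10 = 100
Step 2: 25 μL + 75 μL = 100 μL total → factor 100/25 = 4
Step 3: 4-fold → factor 4
Overall dilution factor = 100 × 4 × 4 = 1600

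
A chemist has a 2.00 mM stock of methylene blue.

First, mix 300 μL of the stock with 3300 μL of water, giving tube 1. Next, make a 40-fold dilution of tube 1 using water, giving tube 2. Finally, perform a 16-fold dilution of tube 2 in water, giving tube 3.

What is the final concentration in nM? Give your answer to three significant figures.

260 nM

Step 1: 300 μL + 3300 μL = 3600 μL total → factor 3600/300 = 12
Step 2: 40-fold → factor 40
Step 3: 16-fold → factor 16
Overall dilution factor = 12 × 40 × 16 = 7680
Final = 2.00 mM / 7680 = 0.0002604 mM = 260 nM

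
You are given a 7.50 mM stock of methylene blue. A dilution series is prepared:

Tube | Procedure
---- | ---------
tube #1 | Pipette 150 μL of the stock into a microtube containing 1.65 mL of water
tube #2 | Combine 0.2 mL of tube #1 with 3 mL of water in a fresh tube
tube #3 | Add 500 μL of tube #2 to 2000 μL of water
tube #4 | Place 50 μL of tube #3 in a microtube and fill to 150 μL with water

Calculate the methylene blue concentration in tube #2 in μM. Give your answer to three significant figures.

Step 1: 150 μL + 1.65 mL = 1800 μL total → factor 1800/150 = 12
Step 2: 0.2 mL + 3 mL = 3.2 mL total → factor 3.2/0.2 = 16
Dilution factor through tube #2 = 12 × 16 = 192
[tube #2] = 7.50 mM / 192 = 0.03906 mM = 39.1 μM

39.1 μM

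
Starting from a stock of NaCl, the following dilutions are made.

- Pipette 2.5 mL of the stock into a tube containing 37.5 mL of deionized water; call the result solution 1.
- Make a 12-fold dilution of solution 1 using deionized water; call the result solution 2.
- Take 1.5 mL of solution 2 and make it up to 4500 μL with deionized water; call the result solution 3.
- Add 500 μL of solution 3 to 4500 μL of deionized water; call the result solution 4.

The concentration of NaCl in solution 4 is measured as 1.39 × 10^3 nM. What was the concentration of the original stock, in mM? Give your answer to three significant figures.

Step 1: 2.5 mL + 37.5 mL = 40 mL total → factor 40/2.5 = 16
Step 2: 12-fold → factor 12
Step 3: 1.5 mL brought to 4500 μL → factor 4.5/1.5 = 3
Step 4: 500 μL + 4500 μL = 5000 μL total → factor 5000/500 = 10
Overall dilution factor = 16 × 12 × 3 × 10 = 5760
Stock = 1.39 × 10^3 nM × 5760 = 8.006 × 10^6 nM = 8.01 mM

8.01 mM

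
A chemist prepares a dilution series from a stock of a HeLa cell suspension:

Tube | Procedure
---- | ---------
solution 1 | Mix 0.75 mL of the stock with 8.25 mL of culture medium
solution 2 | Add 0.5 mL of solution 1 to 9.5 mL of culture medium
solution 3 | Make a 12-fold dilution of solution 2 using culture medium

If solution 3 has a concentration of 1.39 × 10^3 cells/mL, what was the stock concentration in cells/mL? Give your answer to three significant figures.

4.00 × 10^6 cells/mL

Step 1: 0.75 mL + 8.25 mL = 9 mL total → factor 9/0.75 = 12
Step 2: 0.5 mL + 9.5 mL = 10 mL total → factor 10/0.5 = 20
Step 3: 12-fold → factor 12
Overall dilution factor = 12 × 20 × 12 = 2880
Stock = 1.39 × 10^3 cells/mL × 2880 = 4.00 × 10^6 cells/mL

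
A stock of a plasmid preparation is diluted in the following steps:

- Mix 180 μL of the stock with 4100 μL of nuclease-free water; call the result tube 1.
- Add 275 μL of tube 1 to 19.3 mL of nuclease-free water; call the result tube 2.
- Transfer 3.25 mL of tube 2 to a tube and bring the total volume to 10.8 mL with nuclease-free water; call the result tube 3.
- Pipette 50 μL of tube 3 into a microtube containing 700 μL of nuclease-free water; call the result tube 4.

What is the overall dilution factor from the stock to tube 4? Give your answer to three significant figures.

Step 1: 180 μL + 4100 μL = 4280 μL total → factor 4280/180 = 23.778
Step 2: 275 μL + 19.3 mL = 19575 μL total → factor 19575/275 = 71.182
Step 3: 3.25 mL brought to 10.8 mL → factor 10.8/3.25 = 3.3231
Step 4: 50 μL + 700 μL = 750 μL total → factor 750/50 = 15
Overall dilution factor = 23.778 × 71.182 × 3.3231 × 15 = 84367

8.44 × 10^4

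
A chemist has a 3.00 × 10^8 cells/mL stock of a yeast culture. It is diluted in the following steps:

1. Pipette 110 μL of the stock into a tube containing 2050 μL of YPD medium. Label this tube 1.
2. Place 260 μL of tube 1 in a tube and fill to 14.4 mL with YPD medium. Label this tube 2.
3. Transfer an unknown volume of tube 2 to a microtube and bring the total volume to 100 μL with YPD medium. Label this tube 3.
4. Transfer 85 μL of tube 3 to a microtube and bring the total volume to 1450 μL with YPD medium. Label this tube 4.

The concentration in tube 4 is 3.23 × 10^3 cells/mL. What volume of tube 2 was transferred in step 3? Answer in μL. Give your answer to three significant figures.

20.0 μL

Step 1: 110 μL + 2050 μL = 2160 μL total → factor 2160/110 = 19.636
Step 2: 260 μL brought to 14.4 mL → factor 14400/260 = 55.385
Step 3: v brought to 100 μL → factor = 100 μL/v
Step 4: 85 μL brought to 1450 μL → factor 1450/85 = 17.059
Product of known-step factors = 18552
Overall factor = 3.00 × 10^8 cells/mL / (3.23 × 10^3 cells/mL) = 92879
Step-3 factor = 92879 / 18552 = 5.0063
v = 100 μL / 5.0063 = 20.0 μL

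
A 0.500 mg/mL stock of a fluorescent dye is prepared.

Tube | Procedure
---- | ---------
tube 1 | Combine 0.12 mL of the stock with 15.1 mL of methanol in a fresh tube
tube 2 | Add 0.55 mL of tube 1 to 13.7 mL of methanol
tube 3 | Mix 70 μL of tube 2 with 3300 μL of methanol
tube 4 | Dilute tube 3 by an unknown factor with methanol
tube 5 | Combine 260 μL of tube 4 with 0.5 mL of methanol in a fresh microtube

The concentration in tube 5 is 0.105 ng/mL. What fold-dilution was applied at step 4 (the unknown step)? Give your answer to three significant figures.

Step 1: 0.12 mL + 15.1 mL = 15.22 mL total → factor 15.22/0.12 = 126.83
Step 2: 0.55 mL + 13.7 mL = 14.25 mL total → factor 14.25/0.55 = 25.909
Step 3: 70 μL + 3300 μL = 3370 μL total → factor 3370/70 = 48.143
Step 4: unknown factor x
Step 5: 260 μL + 0.5 mL = 760 μL total → factor 760/260 = 2.9231
Product of known-step factors = 4.6244 × 10^5
Overall factor = 0.500 mg/mL / (0.105 ng/mL) = 4.7619 × 10^6
x = 4.7619 × 10^6 / 4.6244 × 10^5 = 10.3

10.3-fold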